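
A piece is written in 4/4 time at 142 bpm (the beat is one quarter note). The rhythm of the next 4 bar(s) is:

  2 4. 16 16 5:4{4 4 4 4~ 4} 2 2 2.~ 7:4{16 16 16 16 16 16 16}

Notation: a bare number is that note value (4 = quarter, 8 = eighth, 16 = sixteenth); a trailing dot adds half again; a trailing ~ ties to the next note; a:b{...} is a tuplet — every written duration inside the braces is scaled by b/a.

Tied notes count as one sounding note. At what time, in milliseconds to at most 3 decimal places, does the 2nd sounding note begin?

note 2 onset = 2b = 845.07ms

1. 0.0ms @ 0 + 845.07ms (2)
2. 845.07ms @ 2 + 633.803ms (3/2)
3. 1478.873ms @ 7/2 + 105.634ms (1/4)
4. 1584.507ms @ 15/4 + 105.634ms (1/4)
5. 1690.141ms @ 4 + 338.028ms (4/5)
6. 2028.169ms @ 24/5 + 338.028ms (4/5)
7. 2366.197ms @ 28/5 + 338.028ms (4/5)
8. 2704.225ms @ 32/5 + 676.056ms (8/5)
9. 3380.282ms @ 8 + 845.07ms (2)
10. 4225.352ms @ 10 + 845.07ms (2)
11. 5070.423ms @ 12 + 1327.968ms (22/7)
12. 6398.39ms @ 106/7 + 60.362ms (1/7)
13. 6458.753ms @ 107/7 + 60.362ms (1/7)
14. 6519.115ms @ 108/7 + 60.362ms (1/7)
15. 6579.477ms @ 109/7 + 60.362ms (1/7)
16. 6639.839ms @ 110/7 + 60.362ms (1/7)
17. 6700.201ms @ 111/7 + 60.362ms (1/7)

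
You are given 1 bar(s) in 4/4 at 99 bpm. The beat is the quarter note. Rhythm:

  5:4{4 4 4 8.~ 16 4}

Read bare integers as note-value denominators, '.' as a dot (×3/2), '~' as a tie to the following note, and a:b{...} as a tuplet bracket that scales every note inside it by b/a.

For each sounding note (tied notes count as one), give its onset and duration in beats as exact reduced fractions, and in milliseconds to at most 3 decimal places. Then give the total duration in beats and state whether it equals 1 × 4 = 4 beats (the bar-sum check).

1) 0.0ms=0b +484.848ms=4/5b
2) 484.848ms=4/5b +484.848ms=4/5b
3) 969.697ms=8/5b +484.848ms=4/5b
4) 1454.545ms=12/5b +484.848ms=4/5b
5) 1939.394ms=16/5b +484.848ms=4/5b
Σ=4b of 4 (99bpm 4/4) — PASS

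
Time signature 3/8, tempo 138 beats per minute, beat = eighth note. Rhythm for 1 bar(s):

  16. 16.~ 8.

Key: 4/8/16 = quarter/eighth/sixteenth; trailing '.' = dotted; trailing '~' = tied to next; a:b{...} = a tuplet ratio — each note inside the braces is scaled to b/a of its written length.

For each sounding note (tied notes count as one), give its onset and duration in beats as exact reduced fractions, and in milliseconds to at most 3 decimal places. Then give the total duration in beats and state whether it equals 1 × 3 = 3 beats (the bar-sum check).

1) 0.0ms=0b +326.087ms=3/4b
2) 326.087ms=3/4b +978.261ms=9/4b
Σ=3b of 3 (138bpm 3/8) — PASS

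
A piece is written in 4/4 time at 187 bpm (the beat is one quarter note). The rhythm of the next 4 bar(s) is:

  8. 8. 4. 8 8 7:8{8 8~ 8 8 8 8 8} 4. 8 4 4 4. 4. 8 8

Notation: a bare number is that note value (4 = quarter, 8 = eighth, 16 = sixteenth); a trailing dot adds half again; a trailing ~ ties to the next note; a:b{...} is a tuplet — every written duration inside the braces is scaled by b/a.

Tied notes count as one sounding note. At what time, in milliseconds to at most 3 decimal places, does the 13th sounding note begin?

1. 0.0ms @ 0 + 240.642ms (3/4)
2. 240.642ms @ 3/4 + 240.642ms (3/4)
3. 481.283ms @ 3/2 + 481.283ms (3/2)
4. 962.567ms @ 3 + 160.428ms (1/2)
5. 1122.995ms @ 7/2 + 160.428ms (1/2)
6. 1283.422ms @ 4 + 183.346ms (4/7)
7. 1466.769ms @ 32/7 + 366.692ms (8/7)
8. 1833.461ms @ 40/7 + 183.346ms (4/7)
9. 2016.807ms @ 44/7 + 183.346ms (4/7)
10. 2200.153ms @ 48/7 + 183.346ms (4/7)
11. 2383.499ms @ 52/7 + 183.346ms (4/7)
12. 2566.845ms @ 8 + 481.283ms (3/2)
13. 3048.128ms @ 19/2 + 160.428ms (1/2)
14. 3208.556ms @ 10 + 320.856ms (1)
15. 3529.412ms @ 11 + 320.856ms (1)
16. 3850.267ms @ 12 + 481.283ms (3/2)
17. 4331.551ms @ 27/2 + 481.283ms (3/2)
18. 4812.834ms @ 15 + 160.428ms (1/2)
19. 4973.262ms @ 31/2 + 160.428ms (1/2)

note 13 onset = 19/2b = 3048.128ms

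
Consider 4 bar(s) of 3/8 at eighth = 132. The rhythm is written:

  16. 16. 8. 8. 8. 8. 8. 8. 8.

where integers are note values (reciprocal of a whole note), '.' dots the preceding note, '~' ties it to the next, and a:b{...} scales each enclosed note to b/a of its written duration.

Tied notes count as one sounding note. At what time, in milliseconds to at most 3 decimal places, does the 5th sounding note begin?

1. 0.0ms @ 0 + 340.909ms (3/4)
2. 340.909ms @ 3/4 + 340.909ms (3/4)
3. 681.818ms @ 3/2 + 681.818ms (3/2)
4. 1363.636ms @ 3 + 681.818ms (3/2)
5. 2045.455ms @ 9/2 + 681.818ms (3/2)
6. 2727.273ms @ 6 + 681.818ms (3/2)
7. 3409.091ms @ 15/2 + 681.818ms (3/2)
8. 4090.909ms @ 9 + 681.818ms (3/2)
9. 4772.727ms @ 21/2 + 681.818ms (3/2)

note 5 onset = 9/2b = 2045.455ms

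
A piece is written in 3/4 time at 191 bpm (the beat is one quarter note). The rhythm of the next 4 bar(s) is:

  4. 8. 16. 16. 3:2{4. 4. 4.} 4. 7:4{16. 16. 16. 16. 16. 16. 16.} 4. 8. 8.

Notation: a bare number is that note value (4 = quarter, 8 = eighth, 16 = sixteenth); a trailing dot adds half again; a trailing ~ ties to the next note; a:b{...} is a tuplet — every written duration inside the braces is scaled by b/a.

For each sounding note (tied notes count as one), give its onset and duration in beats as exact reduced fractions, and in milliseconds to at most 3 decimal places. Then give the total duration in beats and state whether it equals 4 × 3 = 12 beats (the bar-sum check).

1) 0.0ms=0b +471.204ms=3/2b
2) 471.204ms=3/2b +235.602ms=3/4b
3) 706.806ms=9/4b +117.801ms=3/8b
4) 824.607ms=21/8b +117.801ms=3/8b
5) 942.408ms=3b +314.136ms=1b
6) 1256.545ms=4b +314.136ms=1b
7) 1570.681ms=5b +314.136ms=1b
8) 1884.817ms=6b +471.204ms=3/2b
9) 2356.021ms=15/2b +67.315ms=3/14b
10) 2423.336ms=54/7b +67.315ms=3/14b
11) 2490.651ms=111/14b +67.315ms=3/14b
12) 2557.966ms=57/7b +67.315ms=3/14b
13) 2625.28ms=117/14b +67.315ms=3/14b
14) 2692.595ms=60/7b +67.315ms=3/14b
15) 2759.91ms=123/14b +67.315ms=3/14b
16) 2827.225ms=9b +471.204ms=3/2b
17) 3298.429ms=21/2b +235.602ms=3/4b
18) 3534.031ms=45/4b +235.602ms=3/4b
Σ=12b of 12 (191bpm 3/4) — PASS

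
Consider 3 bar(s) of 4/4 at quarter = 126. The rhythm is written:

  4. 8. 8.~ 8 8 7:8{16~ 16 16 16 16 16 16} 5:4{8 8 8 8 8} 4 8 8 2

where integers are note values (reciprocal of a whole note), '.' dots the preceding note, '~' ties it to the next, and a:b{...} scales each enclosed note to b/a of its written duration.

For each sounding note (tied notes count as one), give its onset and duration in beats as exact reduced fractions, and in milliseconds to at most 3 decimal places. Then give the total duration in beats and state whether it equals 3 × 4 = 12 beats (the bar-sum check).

1) 0.0ms=0b +714.286ms=3/2b
2) 714.286ms=3/2b +357.143ms=3/4b
3) 1071.429ms=9/4b +595.238ms=5/4b
4) 1666.667ms=7/2b +238.095ms=1/2b
5) 1904.762ms=4b +272.109ms=4/7b
6) 2176.871ms=32/7b +136.054ms=2/7b
7) 2312.925ms=34/7b +136.054ms=2/7b
8) 2448.98ms=36/7b +136.054ms=2/7b
9) 2585.034ms=38/7b +136.054ms=2/7b
10) 2721.088ms=40/7b +136.054ms=2/7b
11) 2857.143ms=6b +190.476ms=2/5b
12) 3047.619ms=32/5b +190.476ms=2/5b
13) 3238.095ms=34/5b +190.476ms=2/5b
14) 3428.571ms=36/5b +190.476ms=2/5b
15) 3619.048ms=38/5b +190.476ms=2/5b
16) 3809.524ms=8b +476.19ms=1b
17) 4285.714ms=9b +238.095ms=1/2b
18) 4523.81ms=19/2b +238.095ms=1/2b
19) 4761.905ms=10b +952.381ms=2b
Σ=12b of 12 (126bpm 4/4) — PASS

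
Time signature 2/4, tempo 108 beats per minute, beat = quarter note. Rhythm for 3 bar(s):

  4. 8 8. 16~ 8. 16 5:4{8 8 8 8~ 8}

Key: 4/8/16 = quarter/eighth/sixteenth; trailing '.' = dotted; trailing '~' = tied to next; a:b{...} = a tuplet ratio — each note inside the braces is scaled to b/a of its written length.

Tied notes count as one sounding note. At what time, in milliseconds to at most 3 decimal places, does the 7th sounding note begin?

note 7 onset = 22/5b = 2444.444ms

1. 0.0ms @ 0 + 833.333ms (3/2)
2. 833.333ms @ 3/2 + 277.778ms (1/2)
3. 1111.111ms @ 2 + 416.667ms (3/4)
4. 1527.778ms @ 11/4 + 555.556ms (1)
5. 2083.333ms @ 15/4 + 138.889ms (1/4)
6. 2222.222ms @ 4 + 222.222ms (2/5)
7. 2444.444ms @ 22/5 + 222.222ms (2/5)
8. 2666.667ms @ 24/5 + 222.222ms (2/5)
9. 2888.889ms @ 26/5 + 444.444ms (4/5)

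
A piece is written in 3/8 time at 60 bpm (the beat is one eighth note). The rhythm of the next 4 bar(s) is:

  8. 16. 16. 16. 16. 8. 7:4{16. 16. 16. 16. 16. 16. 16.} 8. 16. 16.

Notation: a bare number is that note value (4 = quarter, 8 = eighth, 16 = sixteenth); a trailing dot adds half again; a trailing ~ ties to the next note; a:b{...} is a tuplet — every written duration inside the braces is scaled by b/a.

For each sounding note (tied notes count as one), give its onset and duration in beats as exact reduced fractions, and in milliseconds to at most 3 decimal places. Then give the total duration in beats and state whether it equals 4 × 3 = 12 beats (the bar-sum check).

1) 0.0ms=0b +1500.0ms=3/2b
2) 1500.0ms=3/2b +750.0ms=3/4b
3) 2250.0ms=9/4b +750.0ms=3/4b
4) 3000.0ms=3b +750.0ms=3/4b
5) 3750.0ms=15/4b +750.0ms=3/4b
6) 4500.0ms=9/2b +1500.0ms=3/2b
7) 6000.0ms=6b +428.571ms=3/7b
8) 6428.571ms=45/7b +428.571ms=3/7b
9) 6857.143ms=48/7b +428.571ms=3/7b
10) 7285.714ms=51/7b +428.571ms=3/7b
11) 7714.286ms=54/7b +428.571ms=3/7b
12) 8142.857ms=57/7b +428.571ms=3/7b
13) 8571.429ms=60/7b +428.571ms=3/7b
14) 9000.0ms=9b +1500.0ms=3/2b
15) 10500.0ms=21/2b +750.0ms=3/4b
16) 11250.0ms=45/4b +750.0ms=3/4b
Σ=12b of 12 (60bpm 3/8) — PASS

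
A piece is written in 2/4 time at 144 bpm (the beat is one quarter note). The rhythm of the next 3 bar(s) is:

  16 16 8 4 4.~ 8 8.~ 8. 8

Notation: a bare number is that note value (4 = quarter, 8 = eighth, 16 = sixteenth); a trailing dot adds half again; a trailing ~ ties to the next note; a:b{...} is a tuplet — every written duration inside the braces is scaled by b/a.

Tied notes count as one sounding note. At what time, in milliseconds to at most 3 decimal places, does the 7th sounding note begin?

note 7 onset = 11/2b = 2291.667ms

1. 0.0ms @ 0 + 104.167ms (1/4)
2. 104.167ms @ 1/4 + 104.167ms (1/4)
3. 208.333ms @ 1/2 + 208.333ms (1/2)
4. 416.667ms @ 1 + 416.667ms (1)
5. 833.333ms @ 2 + 833.333ms (2)
6. 1666.667ms @ 4 + 625.0ms (3/2)
7. 2291.667ms @ 11/2 + 208.333ms (1/2)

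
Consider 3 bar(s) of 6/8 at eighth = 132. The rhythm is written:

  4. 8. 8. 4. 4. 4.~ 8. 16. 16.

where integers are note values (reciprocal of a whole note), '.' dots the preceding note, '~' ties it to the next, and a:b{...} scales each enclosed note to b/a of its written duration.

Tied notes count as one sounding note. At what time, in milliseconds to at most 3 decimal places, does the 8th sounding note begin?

1. 0.0ms @ 0 + 1363.636ms (3)
2. 1363.636ms @ 3 + 681.818ms (3/2)
3. 2045.455ms @ 9/2 + 681.818ms (3/2)
4. 2727.273ms @ 6 + 1363.636ms (3)
5. 4090.909ms @ 9 + 1363.636ms (3)
6. 5454.545ms @ 12 + 2045.455ms (9/2)
7. 7500.0ms @ 33/2 + 340.909ms (3/4)
8. 7840.909ms @ 69/4 + 340.909ms (3/4)

note 8 onset = 69/4b = 7840.909ms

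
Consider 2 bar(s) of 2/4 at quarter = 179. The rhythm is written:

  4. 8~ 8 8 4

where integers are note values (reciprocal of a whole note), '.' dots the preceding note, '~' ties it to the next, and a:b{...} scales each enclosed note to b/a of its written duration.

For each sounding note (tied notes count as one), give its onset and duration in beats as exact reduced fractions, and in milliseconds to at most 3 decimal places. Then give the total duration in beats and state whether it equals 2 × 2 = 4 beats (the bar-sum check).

1) 0.0ms=0b +502.793ms=3/2b
2) 502.793ms=3/2b +335.196ms=1b
3) 837.989ms=5/2b +167.598ms=1/2b
4) 1005.587ms=3b +335.196ms=1b
Σ=4b of 4 (179bpm 2/4) — PASS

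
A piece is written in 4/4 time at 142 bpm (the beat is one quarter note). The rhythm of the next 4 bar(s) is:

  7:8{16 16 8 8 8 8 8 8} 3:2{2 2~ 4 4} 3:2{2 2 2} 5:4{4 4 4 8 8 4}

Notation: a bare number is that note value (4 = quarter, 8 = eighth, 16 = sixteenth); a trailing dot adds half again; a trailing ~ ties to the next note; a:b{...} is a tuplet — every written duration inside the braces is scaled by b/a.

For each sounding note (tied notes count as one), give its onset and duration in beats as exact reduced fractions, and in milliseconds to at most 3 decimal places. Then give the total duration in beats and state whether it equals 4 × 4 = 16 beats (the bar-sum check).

1) 0.0ms=0b +120.724ms=2/7b
2) 120.724ms=2/7b +120.724ms=2/7b
3) 241.449ms=4/7b +241.449ms=4/7b
4) 482.897ms=8/7b +241.449ms=4/7b
5) 724.346ms=12/7b +241.449ms=4/7b
6) 965.795ms=16/7b +241.449ms=4/7b
7) 1207.243ms=20/7b +241.449ms=4/7b
8) 1448.692ms=24/7b +241.449ms=4/7b
9) 1690.141ms=4b +563.38ms=4/3b
10) 2253.521ms=16/3b +845.07ms=2b
11) 3098.592ms=22/3b +281.69ms=2/3b
12) 3380.282ms=8b +563.38ms=4/3b
13) 3943.662ms=28/3b +563.38ms=4/3b
14) 4507.042ms=32/3b +563.38ms=4/3b
15) 5070.423ms=12b +338.028ms=4/5b
16) 5408.451ms=64/5b +338.028ms=4/5b
17) 5746.479ms=68/5b +338.028ms=4/5b
18) 6084.507ms=72/5b +169.014ms=2/5b
19) 6253.521ms=74/5b +169.014ms=2/5b
20) 6422.535ms=76/5b +338.028ms=4/5b
Σ=16b of 16 (142bpm 4/4) — PASS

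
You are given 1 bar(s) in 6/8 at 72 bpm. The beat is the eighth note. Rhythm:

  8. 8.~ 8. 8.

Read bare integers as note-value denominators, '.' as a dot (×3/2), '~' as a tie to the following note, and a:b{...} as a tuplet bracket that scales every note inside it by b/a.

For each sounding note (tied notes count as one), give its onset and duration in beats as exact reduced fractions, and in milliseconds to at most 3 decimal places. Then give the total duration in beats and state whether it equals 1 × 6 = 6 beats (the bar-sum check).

1) 0.0ms=0b +1250.0ms=3/2b
2) 1250.0ms=3/2b +2500.0ms=3b
3) 3750.0ms=9/2b +1250.0ms=3/2b
Σ=6b of 6 (72bpm 6/8) — PASS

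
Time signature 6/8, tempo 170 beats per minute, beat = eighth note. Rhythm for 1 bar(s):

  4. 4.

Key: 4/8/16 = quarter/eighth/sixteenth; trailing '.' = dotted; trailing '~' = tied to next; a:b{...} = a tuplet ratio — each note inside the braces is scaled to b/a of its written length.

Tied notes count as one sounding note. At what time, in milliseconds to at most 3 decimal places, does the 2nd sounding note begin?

note 2 onset = 3b = 1058.824ms

1. 0.0ms @ 0 + 1058.824ms (3)
2. 1058.824ms @ 3 + 1058.824ms (3)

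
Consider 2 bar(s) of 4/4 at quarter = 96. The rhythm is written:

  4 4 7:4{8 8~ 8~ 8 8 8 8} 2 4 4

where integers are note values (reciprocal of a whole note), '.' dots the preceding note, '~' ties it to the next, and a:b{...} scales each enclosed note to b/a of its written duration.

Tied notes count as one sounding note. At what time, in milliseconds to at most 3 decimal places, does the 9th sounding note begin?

note 9 onset = 6b = 3750.0ms

1. 0.0ms @ 0 + 625.0ms (1)
2. 625.0ms @ 1 + 625.0ms (1)
3. 1250.0ms @ 2 + 178.571ms (2/7)
4. 1428.571ms @ 16/7 + 535.714ms (6/7)
5. 1964.286ms @ 22/7 + 178.571ms (2/7)
6. 2142.857ms @ 24/7 + 178.571ms (2/7)
7. 2321.429ms @ 26/7 + 178.571ms (2/7)
8. 2500.0ms @ 4 + 1250.0ms (2)
9. 3750.0ms @ 6 + 625.0ms (1)
10. 4375.0ms @ 7 + 625.0ms (1)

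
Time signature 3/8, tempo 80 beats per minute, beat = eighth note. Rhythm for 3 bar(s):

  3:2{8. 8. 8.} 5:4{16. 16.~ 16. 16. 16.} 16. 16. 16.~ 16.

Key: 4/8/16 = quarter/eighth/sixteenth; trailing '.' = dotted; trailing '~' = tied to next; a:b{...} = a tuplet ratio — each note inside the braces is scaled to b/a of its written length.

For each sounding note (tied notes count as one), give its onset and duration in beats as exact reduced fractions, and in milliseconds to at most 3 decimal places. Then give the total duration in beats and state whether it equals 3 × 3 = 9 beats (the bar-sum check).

1) 0.0ms=0b +750.0ms=1b
2) 750.0ms=1b +750.0ms=1b
3) 1500.0ms=2b +750.0ms=1b
4) 2250.0ms=3b +450.0ms=3/5b
5) 2700.0ms=18/5b +900.0ms=6/5b
6) 3600.0ms=24/5b +450.0ms=3/5b
7) 4050.0ms=27/5b +450.0ms=3/5b
8) 4500.0ms=6b +562.5ms=3/4b
9) 5062.5ms=27/4b +562.5ms=3/4b
10) 5625.0ms=15/2b +1125.0ms=3/2b
Σ=9b of 9 (80bpm 3/8) — PASS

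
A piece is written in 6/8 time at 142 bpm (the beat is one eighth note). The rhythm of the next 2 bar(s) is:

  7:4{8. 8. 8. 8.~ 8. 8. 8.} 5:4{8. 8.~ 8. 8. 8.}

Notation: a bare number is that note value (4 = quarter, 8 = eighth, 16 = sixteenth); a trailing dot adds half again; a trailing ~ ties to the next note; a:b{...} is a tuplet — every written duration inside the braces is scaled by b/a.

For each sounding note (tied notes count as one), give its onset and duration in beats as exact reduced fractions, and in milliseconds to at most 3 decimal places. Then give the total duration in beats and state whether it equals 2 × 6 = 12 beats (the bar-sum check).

1) 0.0ms=0b +362.173ms=6/7b
2) 362.173ms=6/7b +362.173ms=6/7b
3) 724.346ms=12/7b +362.173ms=6/7b
4) 1086.519ms=18/7b +724.346ms=12/7b
5) 1810.865ms=30/7b +362.173ms=6/7b
6) 2173.038ms=36/7b +362.173ms=6/7b
7) 2535.211ms=6b +507.042ms=6/5b
8) 3042.254ms=36/5b +1014.085ms=12/5b
9) 4056.338ms=48/5b +507.042ms=6/5b
10) 4563.38ms=54/5b +507.042ms=6/5b
Σ=12b of 12 (142bpm 6/8) — PASS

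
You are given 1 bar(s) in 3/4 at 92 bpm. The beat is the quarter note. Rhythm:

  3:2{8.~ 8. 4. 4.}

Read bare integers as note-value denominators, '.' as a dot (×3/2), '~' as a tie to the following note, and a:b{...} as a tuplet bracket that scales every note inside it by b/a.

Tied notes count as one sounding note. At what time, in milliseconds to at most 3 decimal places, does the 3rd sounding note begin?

1. 0.0ms @ 0 + 652.174ms (1)
2. 652.174ms @ 1 + 652.174ms (1)
3. 1304.348ms @ 2 + 652.174ms (1)

note 3 onset = 2b = 1304.348ms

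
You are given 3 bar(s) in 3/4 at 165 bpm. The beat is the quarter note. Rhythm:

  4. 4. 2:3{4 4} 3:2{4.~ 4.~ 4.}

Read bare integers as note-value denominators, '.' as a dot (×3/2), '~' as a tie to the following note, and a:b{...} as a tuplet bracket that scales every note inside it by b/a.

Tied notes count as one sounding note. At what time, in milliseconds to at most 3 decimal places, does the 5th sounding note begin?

1. 0.0ms @ 0 + 545.455ms (3/2)
2. 545.455ms @ 3/2 + 545.455ms (3/2)
3. 1090.909ms @ 3 + 545.455ms (3/2)
4. 1636.364ms @ 9/2 + 545.455ms (3/2)
5. 2181.818ms @ 6 + 1090.909ms (3)

note 5 onset = 6b = 2181.818ms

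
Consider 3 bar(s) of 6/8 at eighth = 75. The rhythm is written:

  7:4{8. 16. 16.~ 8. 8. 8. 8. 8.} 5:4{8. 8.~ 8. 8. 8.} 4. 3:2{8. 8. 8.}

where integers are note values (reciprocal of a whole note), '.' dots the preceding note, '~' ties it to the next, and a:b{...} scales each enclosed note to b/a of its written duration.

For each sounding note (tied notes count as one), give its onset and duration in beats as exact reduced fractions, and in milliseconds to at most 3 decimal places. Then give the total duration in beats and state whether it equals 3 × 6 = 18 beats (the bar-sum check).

1) 0.0ms=0b +685.714ms=6/7b
2) 685.714ms=6/7b +342.857ms=3/7b
3) 1028.571ms=9/7b +1028.571ms=9/7b
4) 2057.143ms=18/7b +685.714ms=6/7b
5) 2742.857ms=24/7b +685.714ms=6/7b
6) 3428.571ms=30/7b +685.714ms=6/7b
7) 4114.286ms=36/7b +685.714ms=6/7b
8) 4800.0ms=6b +960.0ms=6/5b
9) 5760.0ms=36/5b +1920.0ms=12/5b
10) 7680.0ms=48/5b +960.0ms=6/5b
11) 8640.0ms=54/5b +960.0ms=6/5b
12) 9600.0ms=12b +2400.0ms=3b
13) 12000.0ms=15b +800.0ms=1b
14) 12800.0ms=16b +800.0ms=1b
15) 13600.0ms=17b +800.0ms=1b
Σ=18b of 18 (75bpm 6/8) — PASS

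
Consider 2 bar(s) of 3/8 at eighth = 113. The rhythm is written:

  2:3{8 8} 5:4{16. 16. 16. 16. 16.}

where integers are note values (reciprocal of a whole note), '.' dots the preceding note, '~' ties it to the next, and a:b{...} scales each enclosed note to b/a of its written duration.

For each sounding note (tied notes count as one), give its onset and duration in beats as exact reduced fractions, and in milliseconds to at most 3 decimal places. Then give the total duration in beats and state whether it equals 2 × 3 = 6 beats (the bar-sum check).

1) 0.0ms=0b +796.46ms=3/2b
2) 796.46ms=3/2b +796.46ms=3/2b
3) 1592.92ms=3b +318.584ms=3/5b
4) 1911.504ms=18/5b +318.584ms=3/5b
5) 2230.088ms=21/5b +318.584ms=3/5b
6) 2548.673ms=24/5b +318.584ms=3/5b
7) 2867.257ms=27/5b +318.584ms=3/5b
Σ=6b of 6 (113bpm 3/8) — PASS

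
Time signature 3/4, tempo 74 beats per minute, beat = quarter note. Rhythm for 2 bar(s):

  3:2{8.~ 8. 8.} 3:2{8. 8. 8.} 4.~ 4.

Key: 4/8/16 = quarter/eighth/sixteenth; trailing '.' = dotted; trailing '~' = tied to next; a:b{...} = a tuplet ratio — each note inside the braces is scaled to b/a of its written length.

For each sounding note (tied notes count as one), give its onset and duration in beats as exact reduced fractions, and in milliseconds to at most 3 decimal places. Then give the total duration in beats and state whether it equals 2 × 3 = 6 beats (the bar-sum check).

1) 0.0ms=0b +810.811ms=1b
2) 810.811ms=1b +405.405ms=1/2b
3) 1216.216ms=3/2b +405.405ms=1/2b
4) 1621.622ms=2b +405.405ms=1/2b
5) 2027.027ms=5/2b +405.405ms=1/2b
6) 2432.432ms=3b +2432.432ms=3b
Σ=6b of 6 (74bpm 3/4) — PASS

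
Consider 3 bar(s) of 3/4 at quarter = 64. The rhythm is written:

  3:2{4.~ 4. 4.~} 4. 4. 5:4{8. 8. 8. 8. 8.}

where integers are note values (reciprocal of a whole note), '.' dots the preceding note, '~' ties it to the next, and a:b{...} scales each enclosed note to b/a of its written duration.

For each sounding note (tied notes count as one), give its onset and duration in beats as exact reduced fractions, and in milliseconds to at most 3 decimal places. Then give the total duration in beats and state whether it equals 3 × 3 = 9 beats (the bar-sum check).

1) 0.0ms=0b +1875.0ms=2b
2) 1875.0ms=2b +2343.75ms=5/2b
3) 4218.75ms=9/2b +1406.25ms=3/2b
4) 5625.0ms=6b +562.5ms=3/5b
5) 6187.5ms=33/5b +562.5ms=3/5b
6) 6750.0ms=36/5b +562.5ms=3/5b
7) 7312.5ms=39/5b +562.5ms=3/5b
8) 7875.0ms=42/5b +562.5ms=3/5b
Σ=9b of 9 (64bpm 3/4) — PASS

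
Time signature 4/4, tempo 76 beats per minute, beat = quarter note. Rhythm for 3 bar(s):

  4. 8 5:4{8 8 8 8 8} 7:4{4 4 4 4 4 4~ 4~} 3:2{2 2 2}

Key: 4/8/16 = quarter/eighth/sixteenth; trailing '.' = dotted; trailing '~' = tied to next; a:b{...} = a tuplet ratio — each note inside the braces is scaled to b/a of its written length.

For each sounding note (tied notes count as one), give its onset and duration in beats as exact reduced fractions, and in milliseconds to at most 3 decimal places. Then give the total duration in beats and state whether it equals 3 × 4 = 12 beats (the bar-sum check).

1) 0.0ms=0b +1184.211ms=3/2b
2) 1184.211ms=3/2b +394.737ms=1/2b
3) 1578.947ms=2b +315.789ms=2/5b
4) 1894.737ms=12/5b +315.789ms=2/5b
5) 2210.526ms=14/5b +315.789ms=2/5b
6) 2526.316ms=16/5b +315.789ms=2/5b
7) 2842.105ms=18/5b +315.789ms=2/5b
8) 3157.895ms=4b +451.128ms=4/7b
9) 3609.023ms=32/7b +451.128ms=4/7b
10) 4060.15ms=36/7b +451.128ms=4/7b
11) 4511.278ms=40/7b +451.128ms=4/7b
12) 4962.406ms=44/7b +451.128ms=4/7b
13) 5413.534ms=48/7b +1954.887ms=52/21b
14) 7368.421ms=28/3b +1052.632ms=4/3b
15) 8421.053ms=32/3b +1052.632ms=4/3b
Σ=12b of 12 (76bpm 4/4) — PASS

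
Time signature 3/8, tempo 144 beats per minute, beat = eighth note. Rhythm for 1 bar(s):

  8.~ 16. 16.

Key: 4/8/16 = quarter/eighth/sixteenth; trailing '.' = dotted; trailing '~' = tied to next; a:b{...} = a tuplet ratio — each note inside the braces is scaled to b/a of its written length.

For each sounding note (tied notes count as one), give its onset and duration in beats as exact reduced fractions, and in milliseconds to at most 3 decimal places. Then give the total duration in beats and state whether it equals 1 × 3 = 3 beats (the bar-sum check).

1) 0.0ms=0b +937.5ms=9/4b
2) 937.5ms=9/4b +312.5ms=3/4b
Σ=3b of 3 (144bpm 3/8) — PASS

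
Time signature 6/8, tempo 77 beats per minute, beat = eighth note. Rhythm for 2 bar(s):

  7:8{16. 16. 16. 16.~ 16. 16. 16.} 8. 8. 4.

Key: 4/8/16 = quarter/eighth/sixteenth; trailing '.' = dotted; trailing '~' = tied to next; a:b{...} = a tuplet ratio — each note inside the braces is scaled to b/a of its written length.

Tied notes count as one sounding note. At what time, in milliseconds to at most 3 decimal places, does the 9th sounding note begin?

1. 0.0ms @ 0 + 667.904ms (6/7)
2. 667.904ms @ 6/7 + 667.904ms (6/7)
3. 1335.807ms @ 12/7 + 667.904ms (6/7)
4. 2003.711ms @ 18/7 + 1335.807ms (12/7)
5. 3339.518ms @ 30/7 + 667.904ms (6/7)
6. 4007.421ms @ 36/7 + 667.904ms (6/7)
7. 4675.325ms @ 6 + 1168.831ms (3/2)
8. 5844.156ms @ 15/2 + 1168.831ms (3/2)
9. 7012.987ms @ 9 + 2337.662ms (3)

note 9 onset = 9b = 7012.987ms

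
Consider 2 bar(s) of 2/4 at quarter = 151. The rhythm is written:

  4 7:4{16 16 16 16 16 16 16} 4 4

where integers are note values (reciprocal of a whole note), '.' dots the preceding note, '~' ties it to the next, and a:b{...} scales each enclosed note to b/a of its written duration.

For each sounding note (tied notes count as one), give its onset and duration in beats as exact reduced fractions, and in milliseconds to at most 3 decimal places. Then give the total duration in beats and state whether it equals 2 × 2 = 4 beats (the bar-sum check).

1) 0.0ms=0b +397.351ms=1b
2) 397.351ms=1b +56.764ms=1/7b
3) 454.115ms=8/7b +56.764ms=1/7b
4) 510.88ms=9/7b +56.764ms=1/7b
5) 567.644ms=10/7b +56.764ms=1/7b
6) 624.409ms=11/7b +56.764ms=1/7b
7) 681.173ms=12/7b +56.764ms=1/7b
8) 737.938ms=13/7b +56.764ms=1/7b
9) 794.702ms=2b +397.351ms=1b
10) 1192.053ms=3b +397.351ms=1b
Σ=4b of 4 (151bpm 2/4) — PASS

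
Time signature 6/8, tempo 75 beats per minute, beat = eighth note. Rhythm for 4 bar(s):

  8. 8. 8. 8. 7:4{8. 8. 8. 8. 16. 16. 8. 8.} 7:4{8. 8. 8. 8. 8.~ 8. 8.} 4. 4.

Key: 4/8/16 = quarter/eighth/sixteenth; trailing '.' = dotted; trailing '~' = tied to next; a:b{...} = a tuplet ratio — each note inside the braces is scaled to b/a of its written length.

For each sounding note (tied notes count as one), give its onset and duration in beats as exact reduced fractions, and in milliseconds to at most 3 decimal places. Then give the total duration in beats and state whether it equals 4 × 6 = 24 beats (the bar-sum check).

1) 0.0ms=0b +1200.0ms=3/2b
2) 1200.0ms=3/2b +1200.0ms=3/2b
3) 2400.0ms=3b +1200.0ms=3/2b
4) 3600.0ms=9/2b +1200.0ms=3/2b
5) 4800.0ms=6b +685.714ms=6/7b
6) 5485.714ms=48/7b +685.714ms=6/7b
7) 6171.429ms=54/7b +685.714ms=6/7b
8) 6857.143ms=60/7b +685.714ms=6/7b
9) 7542.857ms=66/7b +342.857ms=3/7b
10) 7885.714ms=69/7b +342.857ms=3/7b
11) 8228.571ms=72/7b +685.714ms=6/7b
12) 8914.286ms=78/7b +685.714ms=6/7b
13) 9600.0ms=12b +685.714ms=6/7b
14) 10285.714ms=90/7b +685.714ms=6/7b
15) 10971.429ms=96/7b +685.714ms=6/7b
16) 11657.143ms=102/7b +685.714ms=6/7b
17) 12342.857ms=108/7b +1371.429ms=12/7b
18) 13714.286ms=120/7b +685.714ms=6/7b
19) 14400.0ms=18b +2400.0ms=3b
20) 16800.0ms=21b +2400.0ms=3b
Σ=24b of 24 (75bpm 6/8) — PASS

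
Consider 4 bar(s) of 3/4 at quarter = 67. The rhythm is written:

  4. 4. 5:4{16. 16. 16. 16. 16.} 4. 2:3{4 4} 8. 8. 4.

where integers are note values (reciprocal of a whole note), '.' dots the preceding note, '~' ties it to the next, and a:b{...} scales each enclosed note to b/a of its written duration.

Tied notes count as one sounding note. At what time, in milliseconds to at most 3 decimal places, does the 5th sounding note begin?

note 5 onset = 18/5b = 3223.881ms

1. 0.0ms @ 0 + 1343.284ms (3/2)
2. 1343.284ms @ 3/2 + 1343.284ms (3/2)
3. 2686.567ms @ 3 + 268.657ms (3/10)
4. 2955.224ms @ 33/10 + 268.657ms (3/10)
5. 3223.881ms @ 18/5 + 268.657ms (3/10)
6. 3492.537ms @ 39/10 + 268.657ms (3/10)
7. 3761.194ms @ 21/5 + 268.657ms (3/10)
8. 4029.851ms @ 9/2 + 1343.284ms (3/2)
9. 5373.134ms @ 6 + 1343.284ms (3/2)
10. 6716.418ms @ 15/2 + 1343.284ms (3/2)
11. 8059.701ms @ 9 + 671.642ms (3/4)
12. 8731.343ms @ 39/4 + 671.642ms (3/4)
13. 9402.985ms @ 21/2 + 1343.284ms (3/2)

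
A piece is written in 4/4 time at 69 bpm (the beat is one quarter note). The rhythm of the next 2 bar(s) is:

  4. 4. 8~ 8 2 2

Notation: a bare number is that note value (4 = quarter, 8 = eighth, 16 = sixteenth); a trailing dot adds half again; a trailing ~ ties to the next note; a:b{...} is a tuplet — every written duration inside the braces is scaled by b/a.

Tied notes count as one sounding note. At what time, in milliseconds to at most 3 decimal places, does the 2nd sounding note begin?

note 2 onset = 3/2b = 1304.348ms

1. 0.0ms @ 0 + 1304.348ms (3/2)
2. 1304.348ms @ 3/2 + 1304.348ms (3/2)
3. 2608.696ms @ 3 + 869.565ms (1)
4. 3478.261ms @ 4 + 1739.13ms (2)
5. 5217.391ms @ 6 + 1739.13ms (2)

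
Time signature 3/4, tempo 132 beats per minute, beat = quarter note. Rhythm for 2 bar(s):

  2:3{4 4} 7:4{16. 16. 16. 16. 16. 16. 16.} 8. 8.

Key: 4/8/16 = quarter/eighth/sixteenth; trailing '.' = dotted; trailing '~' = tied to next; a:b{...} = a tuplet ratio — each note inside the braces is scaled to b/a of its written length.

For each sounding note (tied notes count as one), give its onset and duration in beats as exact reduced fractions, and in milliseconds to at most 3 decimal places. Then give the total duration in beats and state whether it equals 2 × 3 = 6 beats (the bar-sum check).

1) 0.0ms=0b +681.818ms=3/2b
2) 681.818ms=3/2b +681.818ms=3/2b
3) 1363.636ms=3b +97.403ms=3/14b
4) 1461.039ms=45/14b +97.403ms=3/14b
5) 1558.442ms=24/7b +97.403ms=3/14b
6) 1655.844ms=51/14b +97.403ms=3/14b
7) 1753.247ms=27/7b +97.403ms=3/14b
8) 1850.649ms=57/14b +97.403ms=3/14b
9) 1948.052ms=30/7b +97.403ms=3/14b
10) 2045.455ms=9/2b +340.909ms=3/4b
11) 2386.364ms=21/4b +340.909ms=3/4b
Σ=6b of 6 (132bpm 3/4) — PASS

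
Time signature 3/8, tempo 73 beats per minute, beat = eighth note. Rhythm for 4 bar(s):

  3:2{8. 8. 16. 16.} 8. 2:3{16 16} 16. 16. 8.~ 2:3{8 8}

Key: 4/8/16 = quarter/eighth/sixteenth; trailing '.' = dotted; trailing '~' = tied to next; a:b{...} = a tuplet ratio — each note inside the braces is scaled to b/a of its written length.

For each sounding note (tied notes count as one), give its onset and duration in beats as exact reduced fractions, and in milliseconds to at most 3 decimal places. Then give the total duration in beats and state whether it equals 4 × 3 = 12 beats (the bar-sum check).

1) 0.0ms=0b +821.918ms=1b
2) 821.918ms=1b +821.918ms=1b
3) 1643.836ms=2b +410.959ms=1/2b
4) 2054.795ms=5/2b +410.959ms=1/2b
5) 2465.753ms=3b +1232.877ms=3/2b
6) 3698.63ms=9/2b +616.438ms=3/4b
7) 4315.068ms=21/4b +616.438ms=3/4b
8) 4931.507ms=6b +616.438ms=3/4b
9) 5547.945ms=27/4b +616.438ms=3/4b
10) 6164.384ms=15/2b +2465.753ms=3b
11) 8630.137ms=21/2b +1232.877ms=3/2b
Σ=12b of 12 (73bpm 3/8) — PASS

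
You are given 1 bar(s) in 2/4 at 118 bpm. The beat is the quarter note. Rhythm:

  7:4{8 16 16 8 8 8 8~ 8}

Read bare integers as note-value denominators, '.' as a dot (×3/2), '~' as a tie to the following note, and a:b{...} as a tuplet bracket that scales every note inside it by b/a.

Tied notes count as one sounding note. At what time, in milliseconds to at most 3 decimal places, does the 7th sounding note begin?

note 7 onset = 10/7b = 726.392ms

1. 0.0ms @ 0 + 145.278ms (2/7)
2. 145.278ms @ 2/7 + 72.639ms (1/7)
3. 217.918ms @ 3/7 + 72.639ms (1/7)
4. 290.557ms @ 4/7 + 145.278ms (2/7)
5. 435.835ms @ 6/7 + 145.278ms (2/7)
6. 581.114ms @ 8/7 + 145.278ms (2/7)
7. 726.392ms @ 10/7 + 290.557ms (4/7)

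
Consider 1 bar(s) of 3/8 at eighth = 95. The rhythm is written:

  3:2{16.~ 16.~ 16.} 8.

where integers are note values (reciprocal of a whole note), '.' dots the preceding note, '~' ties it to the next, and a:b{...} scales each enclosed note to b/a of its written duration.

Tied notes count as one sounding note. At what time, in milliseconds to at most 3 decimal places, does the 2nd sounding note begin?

1. 0.0ms @ 0 + 947.368ms (3/2)
2. 947.368ms @ 3/2 + 947.368ms (3/2)

note 2 onset = 3/2b = 947.368ms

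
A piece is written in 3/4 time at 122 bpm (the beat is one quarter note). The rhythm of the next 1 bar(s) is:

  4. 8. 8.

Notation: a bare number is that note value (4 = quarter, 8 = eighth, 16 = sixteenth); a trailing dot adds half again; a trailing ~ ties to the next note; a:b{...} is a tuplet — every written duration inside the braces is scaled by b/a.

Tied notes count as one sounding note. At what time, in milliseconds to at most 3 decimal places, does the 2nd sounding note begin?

1. 0.0ms @ 0 + 737.705ms (3/2)
2. 737.705ms @ 3/2 + 368.852ms (3/4)
3. 1106.557ms @ 9/4 + 368.852ms (3/4)

note 2 onset = 3/2b = 737.705ms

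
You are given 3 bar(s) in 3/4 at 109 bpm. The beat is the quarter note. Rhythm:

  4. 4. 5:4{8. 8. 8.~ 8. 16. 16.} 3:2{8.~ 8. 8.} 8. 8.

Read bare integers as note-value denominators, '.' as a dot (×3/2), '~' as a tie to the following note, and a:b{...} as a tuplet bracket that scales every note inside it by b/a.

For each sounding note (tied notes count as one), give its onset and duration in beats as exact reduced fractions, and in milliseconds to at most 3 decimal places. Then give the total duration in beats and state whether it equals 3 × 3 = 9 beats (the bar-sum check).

1) 0.0ms=0b +825.688ms=3/2b
2) 825.688ms=3/2b +825.688ms=3/2b
3) 1651.376ms=3b +330.275ms=3/5b
4) 1981.651ms=18/5b +330.275ms=3/5b
5) 2311.927ms=21/5b +660.55ms=6/5b
6) 2972.477ms=27/5b +165.138ms=3/10b
7) 3137.615ms=57/10b +165.138ms=3/10b
8) 3302.752ms=6b +550.459ms=1b
9) 3853.211ms=7b +275.229ms=1/2b
10) 4128.44ms=15/2b +412.844ms=3/4b
11) 4541.284ms=33/4b +412.844ms=3/4b
Σ=9b of 9 (109bpm 3/4) — PASS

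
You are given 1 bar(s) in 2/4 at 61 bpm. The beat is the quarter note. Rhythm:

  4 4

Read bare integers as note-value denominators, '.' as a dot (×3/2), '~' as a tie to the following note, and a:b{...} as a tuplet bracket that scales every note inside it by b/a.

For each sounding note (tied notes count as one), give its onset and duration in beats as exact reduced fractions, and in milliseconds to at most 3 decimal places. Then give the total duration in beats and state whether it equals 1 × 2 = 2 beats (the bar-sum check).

1) 0.0ms=0b +983.607ms=1b
2) 983.607ms=1b +983.607ms=1b
Σ=2b of 2 (61bpm 2/4) — PASS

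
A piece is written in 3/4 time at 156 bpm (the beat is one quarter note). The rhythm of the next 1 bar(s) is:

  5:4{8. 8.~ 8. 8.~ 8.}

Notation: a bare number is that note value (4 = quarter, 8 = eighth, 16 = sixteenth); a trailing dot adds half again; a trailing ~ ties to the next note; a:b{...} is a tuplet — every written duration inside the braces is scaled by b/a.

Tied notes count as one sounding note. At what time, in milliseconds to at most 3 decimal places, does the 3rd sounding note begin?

note 3 onset = 9/5b = 692.308ms

1. 0.0ms @ 0 + 230.769ms (3/5)
2. 230.769ms @ 3/5 + 461.538ms (6/5)
3. 692.308ms @ 9/5 + 461.538ms (6/5)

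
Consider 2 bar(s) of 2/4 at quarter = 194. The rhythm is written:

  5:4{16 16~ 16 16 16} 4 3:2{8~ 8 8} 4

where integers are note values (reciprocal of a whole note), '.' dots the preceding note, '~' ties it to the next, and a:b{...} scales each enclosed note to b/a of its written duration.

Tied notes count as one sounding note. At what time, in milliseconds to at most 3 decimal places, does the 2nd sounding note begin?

note 2 onset = 1/5b = 61.856ms

1. 0.0ms @ 0 + 61.856ms (1/5)
2. 61.856ms @ 1/5 + 123.711ms (2/5)
3. 185.567ms @ 3/5 + 61.856ms (1/5)
4. 247.423ms @ 4/5 + 61.856ms (1/5)
5. 309.278ms @ 1 + 309.278ms (1)
6. 618.557ms @ 2 + 206.186ms (2/3)
7. 824.742ms @ 8/3 + 103.093ms (1/3)
8. 927.835ms @ 3 + 309.278ms (1)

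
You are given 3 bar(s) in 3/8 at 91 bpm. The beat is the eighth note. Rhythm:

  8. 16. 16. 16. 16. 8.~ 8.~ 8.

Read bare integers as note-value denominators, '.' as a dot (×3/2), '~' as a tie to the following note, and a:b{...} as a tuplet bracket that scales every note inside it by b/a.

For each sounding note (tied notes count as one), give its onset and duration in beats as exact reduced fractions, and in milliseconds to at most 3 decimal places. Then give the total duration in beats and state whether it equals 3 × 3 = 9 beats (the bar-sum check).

1) 0.0ms=0b +989.011ms=3/2b
2) 989.011ms=3/2b +494.505ms=3/4b
3) 1483.516ms=9/4b +494.505ms=3/4b
4) 1978.022ms=3b +494.505ms=3/4b
5) 2472.527ms=15/4b +494.505ms=3/4b
6) 2967.033ms=9/2b +2967.033ms=9/2b
Σ=9b of 9 (91bpm 3/8) — PASS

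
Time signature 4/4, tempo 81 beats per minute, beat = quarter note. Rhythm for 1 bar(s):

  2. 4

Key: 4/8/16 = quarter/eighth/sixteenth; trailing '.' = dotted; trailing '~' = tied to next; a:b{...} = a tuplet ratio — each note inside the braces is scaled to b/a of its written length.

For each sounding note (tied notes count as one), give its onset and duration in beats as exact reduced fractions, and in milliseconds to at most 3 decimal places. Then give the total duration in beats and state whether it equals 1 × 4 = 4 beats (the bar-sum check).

1) 0.0ms=0b +2222.222ms=3b
2) 2222.222ms=3b +740.741ms=1b
Σ=4b of 4 (81bpm 4/4) — PASS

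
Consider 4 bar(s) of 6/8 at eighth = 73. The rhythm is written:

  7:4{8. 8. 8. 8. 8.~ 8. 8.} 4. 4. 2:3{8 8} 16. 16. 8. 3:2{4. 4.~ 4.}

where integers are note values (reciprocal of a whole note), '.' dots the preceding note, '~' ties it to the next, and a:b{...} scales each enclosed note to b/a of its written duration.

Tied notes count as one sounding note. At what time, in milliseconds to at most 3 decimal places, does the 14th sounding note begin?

1. 0.0ms @ 0 + 704.501ms (6/7)
2. 704.501ms @ 6/7 + 704.501ms (6/7)
3. 1409.002ms @ 12/7 + 704.501ms (6/7)
4. 2113.503ms @ 18/7 + 704.501ms (6/7)
5. 2818.004ms @ 24/7 + 1409.002ms (12/7)
6. 4227.006ms @ 36/7 + 704.501ms (6/7)
7. 4931.507ms @ 6 + 2465.753ms (3)
8. 7397.26ms @ 9 + 2465.753ms (3)
9. 9863.014ms @ 12 + 1232.877ms (3/2)
10. 11095.89ms @ 27/2 + 1232.877ms (3/2)
11. 12328.767ms @ 15 + 616.438ms (3/4)
12. 12945.205ms @ 63/4 + 616.438ms (3/4)
13. 13561.644ms @ 33/2 + 1232.877ms (3/2)
14. 14794.521ms @ 18 + 1643.836ms (2)
15. 16438.356ms @ 20 + 3287.671ms (4)

note 14 onset = 18b = 14794.521ms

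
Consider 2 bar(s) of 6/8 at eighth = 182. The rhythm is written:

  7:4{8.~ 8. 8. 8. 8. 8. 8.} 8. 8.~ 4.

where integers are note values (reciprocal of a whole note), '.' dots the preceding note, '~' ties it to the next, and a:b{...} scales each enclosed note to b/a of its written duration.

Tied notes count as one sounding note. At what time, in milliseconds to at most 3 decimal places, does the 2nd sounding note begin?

note 2 onset = 12/7b = 565.149ms

1. 0.0ms @ 0 + 565.149ms (12/7)
2. 565.149ms @ 12/7 + 282.575ms (6/7)
3. 847.724ms @ 18/7 + 282.575ms (6/7)
4. 1130.298ms @ 24/7 + 282.575ms (6/7)
5. 1412.873ms @ 30/7 + 282.575ms (6/7)
6. 1695.447ms @ 36/7 + 282.575ms (6/7)
7. 1978.022ms @ 6 + 494.505ms (3/2)
8. 2472.527ms @ 15/2 + 1483.516ms (9/2)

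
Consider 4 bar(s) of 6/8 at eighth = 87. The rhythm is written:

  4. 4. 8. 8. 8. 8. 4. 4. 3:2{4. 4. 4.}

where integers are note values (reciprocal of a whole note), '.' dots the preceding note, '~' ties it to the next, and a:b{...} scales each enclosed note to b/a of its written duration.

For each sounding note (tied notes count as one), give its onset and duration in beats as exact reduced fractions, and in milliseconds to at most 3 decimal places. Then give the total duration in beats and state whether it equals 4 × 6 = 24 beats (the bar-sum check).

1) 0.0ms=0b +2068.966ms=3b
2) 2068.966ms=3b +2068.966ms=3b
3) 4137.931ms=6b +1034.483ms=3/2b
4) 5172.414ms=15/2b +1034.483ms=3/2b
5) 6206.897ms=9b +1034.483ms=3/2b
6) 7241.379ms=21/2b +1034.483ms=3/2b
7) 8275.862ms=12b +2068.966ms=3b
8) 10344.828ms=15b +2068.966ms=3b
9) 12413.793ms=18b +1379.31ms=2b
10) 13793.103ms=20b +1379.31ms=2b
11) 15172.414ms=22b +1379.31ms=2b
Σ=24b of 24 (87bpm 6/8) — PASS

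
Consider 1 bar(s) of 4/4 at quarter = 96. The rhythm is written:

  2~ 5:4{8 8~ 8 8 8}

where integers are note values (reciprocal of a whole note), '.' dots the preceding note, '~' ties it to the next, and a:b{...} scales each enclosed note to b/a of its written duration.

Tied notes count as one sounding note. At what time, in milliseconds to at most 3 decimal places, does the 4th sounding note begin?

1. 0.0ms @ 0 + 1500.0ms (12/5)
2. 1500.0ms @ 12/5 + 500.0ms (4/5)
3. 2000.0ms @ 16/5 + 250.0ms (2/5)
4. 2250.0ms @ 18/5 + 250.0ms (2/5)

note 4 onset = 18/5b = 2250.0ms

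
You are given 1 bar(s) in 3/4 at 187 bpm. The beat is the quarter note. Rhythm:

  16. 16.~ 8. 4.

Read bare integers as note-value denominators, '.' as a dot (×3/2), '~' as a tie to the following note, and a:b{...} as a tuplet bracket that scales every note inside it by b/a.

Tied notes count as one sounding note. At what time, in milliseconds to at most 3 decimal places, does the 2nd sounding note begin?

note 2 onset = 3/8b = 120.321ms

1. 0.0ms @ 0 + 120.321ms (3/8)
2. 120.321ms @ 3/8 + 360.963ms (9/8)
3. 481.283ms @ 3/2 + 481.283ms (3/2)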